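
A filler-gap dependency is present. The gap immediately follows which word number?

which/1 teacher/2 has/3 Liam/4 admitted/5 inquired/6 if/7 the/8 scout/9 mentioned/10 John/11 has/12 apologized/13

5

The displaced element is "which teacher" (word 2).
It is linked across 1 clause boundary (Ø).
It functions as the subject of "inquired", so the gap sits immediately after word 5 ("admitted").
Base order: Liam has admitted that which teacher inquired if the scout mentioned John has apologized.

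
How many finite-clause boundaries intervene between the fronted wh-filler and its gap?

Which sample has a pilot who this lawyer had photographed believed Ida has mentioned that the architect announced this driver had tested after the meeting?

"which sample" is extracted from the object of "tested".
Boundaries crossed, outermost first: [Ø], [that], [Ø] — 3 in total.

3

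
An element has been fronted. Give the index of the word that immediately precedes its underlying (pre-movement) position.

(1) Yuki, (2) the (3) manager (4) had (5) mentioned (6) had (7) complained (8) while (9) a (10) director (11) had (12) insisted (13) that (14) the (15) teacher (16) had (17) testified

5

The displaced element is "Yuki" (word 1).
It is linked across 1 clause boundary (Ø).
It functions as the subject of "complained", so the gap sits immediately after word 5 ("mentioned").
Base order: The manager had mentioned that Yuki had complained while a director had insisted that the teacher had testified.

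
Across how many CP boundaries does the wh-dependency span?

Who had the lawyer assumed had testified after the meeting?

1

"who" is extracted from the subject of "testified".
Boundaries crossed, outermost first: [Ø] — 1 in total.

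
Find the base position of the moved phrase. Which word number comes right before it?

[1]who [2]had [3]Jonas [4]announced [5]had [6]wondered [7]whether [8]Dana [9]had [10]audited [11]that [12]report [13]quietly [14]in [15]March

4

The displaced element is "who" (word 1).
It is linked across 1 clause boundary (Ø).
It functions as the subject of "wondered", so the gap sits immediately after word 4 ("announced").
Base order: Jonas had announced who had wondered whether Dana had audited that report quietly in March.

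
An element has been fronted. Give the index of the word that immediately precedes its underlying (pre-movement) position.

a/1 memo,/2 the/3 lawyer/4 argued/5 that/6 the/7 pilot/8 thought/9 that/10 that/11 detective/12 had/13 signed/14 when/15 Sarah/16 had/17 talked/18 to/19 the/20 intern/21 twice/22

14

The displaced element is "a memo" (word 2).
It is linked across 2 clause boundaries (that → that).
It functions as the direct object of "signed", so the gap sits immediately after word 14 ("signed").
Base order: The lawyer argued that the pilot thought that that detective had signed a memo when Sarah had talked to the intern twice.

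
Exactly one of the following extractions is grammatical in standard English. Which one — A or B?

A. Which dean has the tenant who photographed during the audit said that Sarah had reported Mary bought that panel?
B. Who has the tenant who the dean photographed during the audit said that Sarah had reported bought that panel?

In A, the wh-phrase is extracted from inside a complex-NP island (relative clause) (introduced by "who"), which blocks movement.
In B, the extraction path crosses only that-complement boundaries, which are transparent.
So B is grammatical.

B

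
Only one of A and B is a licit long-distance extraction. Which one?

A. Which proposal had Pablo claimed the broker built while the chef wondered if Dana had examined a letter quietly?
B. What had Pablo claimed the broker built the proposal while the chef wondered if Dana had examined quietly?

In B, the wh-phrase is extracted from inside an adjunct island (introduced by "while"), which blocks movement.
In A, the extraction path crosses only that-complement boundaries, which are transparent.
So A is grammatical.

A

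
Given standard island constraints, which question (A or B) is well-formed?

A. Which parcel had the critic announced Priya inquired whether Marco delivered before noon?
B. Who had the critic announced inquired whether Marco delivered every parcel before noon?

In A, the wh-phrase is extracted from inside a wh-island (introduced by "whether"), which blocks movement.
In B, the extraction path crosses only that-complement boundaries, which are transparent.
So B is grammatical.

B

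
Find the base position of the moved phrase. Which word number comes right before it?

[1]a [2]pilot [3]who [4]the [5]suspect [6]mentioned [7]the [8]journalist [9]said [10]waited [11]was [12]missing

The displaced element is "a pilot" (word 2).
It is linked across 2 clause boundaries (Ø → Ø).
It functions as the subject of "waited", so the gap sits immediately after word 9 ("said").
Base order: The suspect mentioned the journalist said that a pilot waited.

9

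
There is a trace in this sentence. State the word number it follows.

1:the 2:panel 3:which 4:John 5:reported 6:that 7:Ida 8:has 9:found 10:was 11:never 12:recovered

The displaced element is "the panel" (word 2).
It is linked across 1 clause boundary (that).
It functions as the direct object of "found", so the gap sits immediately after word 9 ("found").
Base order: John reported that Ida has found the panel.

9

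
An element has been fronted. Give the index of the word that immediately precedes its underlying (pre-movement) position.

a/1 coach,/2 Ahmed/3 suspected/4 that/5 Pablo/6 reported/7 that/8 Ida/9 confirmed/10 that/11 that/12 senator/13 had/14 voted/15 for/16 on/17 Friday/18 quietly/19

The displaced element is "a coach" (word 2).
It is linked across 3 clause boundaries (that → that → that).
It functions as the object of the preposition "for" of "voted", so the gap sits immediately after word 16 ("for").
Base order: Ahmed suspected that Pablo reported that Ida confirmed that that senator had voted for a coach on Friday quietly.

16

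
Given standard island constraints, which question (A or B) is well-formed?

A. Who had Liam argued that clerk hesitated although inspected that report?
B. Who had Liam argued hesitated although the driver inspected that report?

B

In A, the wh-phrase is extracted from inside an adjunct island (introduced by "although"), which blocks movement.
In B, the extraction path crosses only that-complement boundaries, which are transparent.
So B is grammatical.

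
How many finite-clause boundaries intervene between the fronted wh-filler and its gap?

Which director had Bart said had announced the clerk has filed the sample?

"which director" is extracted from the subject of "announced".
Boundaries crossed, outermost first: [Ø] — 1 in total.

1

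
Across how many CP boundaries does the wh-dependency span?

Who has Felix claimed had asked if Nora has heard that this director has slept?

"who" is extracted from the subject of "asked".
Boundaries crossed, outermost first: [Ø] — 1 in total.

1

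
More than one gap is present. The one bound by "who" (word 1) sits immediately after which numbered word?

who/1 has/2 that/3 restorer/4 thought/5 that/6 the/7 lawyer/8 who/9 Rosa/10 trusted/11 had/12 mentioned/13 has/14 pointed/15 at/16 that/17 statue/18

The displaced element is "who" (word 1).
It is linked across 2 clause boundaries (that → Ø).
It functions as the subject of "pointed", so the gap sits immediately after word 13 ("mentioned").
Base order: That restorer has thought that the lawyer who Rosa trusted had mentioned that who has pointed at that statue.

13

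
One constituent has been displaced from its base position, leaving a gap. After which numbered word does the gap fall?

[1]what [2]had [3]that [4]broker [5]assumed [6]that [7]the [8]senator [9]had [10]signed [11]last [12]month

The displaced element is "what" (word 1).
It is linked across 1 clause boundary (that).
It functions as the direct object of "signed", so the gap sits immediately after word 10 ("signed").
Base order: That broker had assumed that the senator had signed what last month.

10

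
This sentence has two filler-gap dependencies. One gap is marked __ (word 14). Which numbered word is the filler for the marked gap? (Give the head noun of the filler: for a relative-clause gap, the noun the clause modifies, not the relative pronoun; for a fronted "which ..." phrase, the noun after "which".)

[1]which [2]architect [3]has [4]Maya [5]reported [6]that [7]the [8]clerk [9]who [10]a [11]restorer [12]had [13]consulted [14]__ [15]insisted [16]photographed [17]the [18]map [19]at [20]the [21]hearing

The marked gap is inside the relative clause, the direct object of "consulted".
Its filler is the head noun "clerk" (via "who"), at word 8.
(The other dependency links word 2 to a gap after word 15.)

8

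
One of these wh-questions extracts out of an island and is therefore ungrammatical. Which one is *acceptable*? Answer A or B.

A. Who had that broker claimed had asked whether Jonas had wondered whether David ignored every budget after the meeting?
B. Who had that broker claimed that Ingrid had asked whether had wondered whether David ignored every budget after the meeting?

In B, the wh-phrase is extracted from inside a wh-island (introduced by "whether"), which blocks movement.
In A, the extraction path crosses only that-complement boundaries, which are transparent.
So A is grammatical.

A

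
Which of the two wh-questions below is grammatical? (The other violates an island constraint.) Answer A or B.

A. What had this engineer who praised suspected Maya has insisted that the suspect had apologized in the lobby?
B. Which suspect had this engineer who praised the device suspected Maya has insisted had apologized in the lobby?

B

In A, the wh-phrase is extracted from inside a complex-NP island (relative clause) (introduced by "who"), which blocks movement.
In B, the extraction path crosses only that-complement boundaries, which are transparent.
So B is grammatical.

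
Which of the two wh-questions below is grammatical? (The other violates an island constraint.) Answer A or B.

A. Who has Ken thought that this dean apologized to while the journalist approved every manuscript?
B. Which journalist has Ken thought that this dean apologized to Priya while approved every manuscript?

A

In B, the wh-phrase is extracted from inside an adjunct island (introduced by "while"), which blocks movement.
In A, the extraction path crosses only that-complement boundaries, which are transparent.
So A is grammatical.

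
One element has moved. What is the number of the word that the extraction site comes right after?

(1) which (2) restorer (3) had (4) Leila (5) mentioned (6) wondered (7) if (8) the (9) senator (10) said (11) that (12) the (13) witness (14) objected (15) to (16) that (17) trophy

The displaced element is "which restorer" (word 2).
It is linked across 1 clause boundary (Ø).
It functions as the subject of "wondered", so the gap sits immediately after word 5 ("mentioned").
Base order: Leila had mentioned that which restorer wondered if the senator said that the witness objected to that trophy.

5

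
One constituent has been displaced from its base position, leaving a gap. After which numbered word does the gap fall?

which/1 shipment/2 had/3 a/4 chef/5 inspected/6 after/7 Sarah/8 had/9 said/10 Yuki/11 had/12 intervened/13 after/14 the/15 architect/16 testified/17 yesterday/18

6

The displaced element is "which shipment" (word 2).
It functions as the direct object of "inspected", so the gap sits immediately after word 6 ("inspected").
Base order: A chef had inspected which shipment after Sarah had said Yuki had intervened after the architect testified yesterday.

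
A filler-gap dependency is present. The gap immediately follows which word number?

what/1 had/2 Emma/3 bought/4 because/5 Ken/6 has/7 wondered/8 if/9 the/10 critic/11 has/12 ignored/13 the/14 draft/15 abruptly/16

4

The displaced element is "what" (word 1).
It functions as the direct object of "bought", so the gap sits immediately after word 4 ("bought").
Base order: Emma had bought what because Ken has wondered if the critic has ignored the draft abruptly.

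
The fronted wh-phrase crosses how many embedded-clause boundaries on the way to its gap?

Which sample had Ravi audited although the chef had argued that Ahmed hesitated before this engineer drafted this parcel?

0

"which sample" originates inside the matrix clause — no clause boundary is crossed.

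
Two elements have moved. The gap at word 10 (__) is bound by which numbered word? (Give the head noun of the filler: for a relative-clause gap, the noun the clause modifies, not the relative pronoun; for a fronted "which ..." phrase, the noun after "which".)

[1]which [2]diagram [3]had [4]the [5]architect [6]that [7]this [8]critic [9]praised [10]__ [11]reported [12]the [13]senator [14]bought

The marked gap is inside the relative clause, the direct object of "praised".
Its filler is the head noun "architect" (via "that"), at word 5.
(The other dependency links word 2 to a gap after word 14.)

5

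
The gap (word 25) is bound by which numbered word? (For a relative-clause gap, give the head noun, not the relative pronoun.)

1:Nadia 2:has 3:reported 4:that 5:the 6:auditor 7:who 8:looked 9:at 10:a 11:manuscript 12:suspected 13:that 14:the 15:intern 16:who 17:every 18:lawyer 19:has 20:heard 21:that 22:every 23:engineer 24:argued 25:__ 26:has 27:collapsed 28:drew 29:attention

15

The gap at 25 is the subject of "collapsed", inside a relative clause.
The relative pronoun is "who" (word 16); it is bound by the head noun immediately before it.
Its filler is the head noun "intern", at word 15.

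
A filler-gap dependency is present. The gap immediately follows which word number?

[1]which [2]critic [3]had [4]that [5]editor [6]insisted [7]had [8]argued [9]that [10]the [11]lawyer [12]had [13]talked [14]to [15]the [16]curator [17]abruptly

6

The displaced element is "which critic" (word 2).
It is linked across 1 clause boundary (Ø).
It functions as the subject of "argued", so the gap sits immediately after word 6 ("insisted").
Base order: That editor had insisted that which critic had argued that the lawyer had talked to the curator abruptly.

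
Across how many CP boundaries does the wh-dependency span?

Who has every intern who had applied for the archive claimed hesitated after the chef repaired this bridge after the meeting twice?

1

"who" is extracted from the subject of "hesitated".
Boundaries crossed, outermost first: [Ø] — 1 in total.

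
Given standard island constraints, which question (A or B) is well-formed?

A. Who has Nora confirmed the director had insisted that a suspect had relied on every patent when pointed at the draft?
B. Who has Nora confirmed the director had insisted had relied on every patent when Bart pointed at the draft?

In A, the wh-phrase is extracted from inside an adjunct island (introduced by "when"), which blocks movement.
In B, the extraction path crosses only that-complement boundaries, which are transparent.
So B is grammatical.

B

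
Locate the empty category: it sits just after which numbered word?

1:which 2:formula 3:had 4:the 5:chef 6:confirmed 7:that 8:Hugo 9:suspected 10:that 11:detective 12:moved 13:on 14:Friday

The displaced element is "which formula" (word 2).
It is linked across 2 clause boundaries (that → Ø).
It functions as the direct object of "moved", so the gap sits immediately after word 12 ("moved").
Base order: The chef had confirmed that Hugo suspected that detective moved which formula on Friday.

12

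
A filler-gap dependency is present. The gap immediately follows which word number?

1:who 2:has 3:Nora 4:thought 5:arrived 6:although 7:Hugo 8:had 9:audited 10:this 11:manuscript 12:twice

The displaced element is "who" (word 1).
It is linked across 1 clause boundary (Ø).
It functions as the subject of "arrived", so the gap sits immediately after word 4 ("thought").
Base order: Nora has thought who arrived although Hugo had audited this manuscript twice.

4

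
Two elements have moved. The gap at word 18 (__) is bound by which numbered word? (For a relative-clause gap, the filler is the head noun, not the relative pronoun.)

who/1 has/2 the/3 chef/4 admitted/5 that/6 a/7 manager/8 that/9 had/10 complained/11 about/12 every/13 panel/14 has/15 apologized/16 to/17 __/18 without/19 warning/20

The marked gap is the object of the preposition "to" of "apologized".
Its filler is the fronted wh-phrase "who", at word 1.
(The other dependency links word 8 to a gap after word 9.)

1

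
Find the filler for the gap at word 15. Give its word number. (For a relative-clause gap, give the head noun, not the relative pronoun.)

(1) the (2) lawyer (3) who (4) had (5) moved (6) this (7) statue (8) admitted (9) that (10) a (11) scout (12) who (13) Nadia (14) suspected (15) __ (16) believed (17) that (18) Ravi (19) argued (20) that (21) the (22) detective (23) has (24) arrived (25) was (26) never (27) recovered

11

The gap at 15 is the subject of "believed", inside a relative clause.
The relative pronoun is "who" (word 12); it is bound by the head noun immediately before it.
Its filler is the head noun "scout", at word 11.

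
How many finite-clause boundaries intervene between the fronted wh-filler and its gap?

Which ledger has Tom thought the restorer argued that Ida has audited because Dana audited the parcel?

2

"which ledger" is extracted from the object of "audited".
Boundaries crossed, outermost first: [Ø], [that] — 2 in total.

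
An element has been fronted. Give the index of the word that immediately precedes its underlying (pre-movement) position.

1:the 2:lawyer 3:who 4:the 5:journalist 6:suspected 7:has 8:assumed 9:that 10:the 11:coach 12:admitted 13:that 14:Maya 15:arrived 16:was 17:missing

The displaced element is "the lawyer" (word 2).
It is linked across 1 clause boundary (Ø).
It functions as the subject of "assumed", so the gap sits immediately after word 6 ("suspected").
Base order: The journalist suspected that the lawyer has assumed that the coach admitted that Maya arrived.

6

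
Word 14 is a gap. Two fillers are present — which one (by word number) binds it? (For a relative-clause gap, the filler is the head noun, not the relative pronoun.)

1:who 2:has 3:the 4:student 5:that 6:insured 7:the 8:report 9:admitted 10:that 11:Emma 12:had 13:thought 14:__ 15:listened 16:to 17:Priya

The marked gap is the subject of "listened".
Its filler is the fronted wh-phrase "who", at word 1.
(The other dependency links word 4 to a gap after word 5.)

1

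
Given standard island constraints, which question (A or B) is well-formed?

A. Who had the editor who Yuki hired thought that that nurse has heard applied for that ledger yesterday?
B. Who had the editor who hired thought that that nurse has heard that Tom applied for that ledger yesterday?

In B, the wh-phrase is extracted from inside a complex-NP island (relative clause) (introduced by "who"), which blocks movement.
In A, the extraction path crosses only that-complement boundaries, which are transparent.
So A is grammatical.

A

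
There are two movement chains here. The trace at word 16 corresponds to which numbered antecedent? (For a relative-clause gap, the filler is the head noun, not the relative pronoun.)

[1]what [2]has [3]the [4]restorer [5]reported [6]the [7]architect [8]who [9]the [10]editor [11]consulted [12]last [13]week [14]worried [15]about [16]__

1

The marked gap is the object of the preposition "about" of "worried".
Its filler is the fronted wh-phrase "what", at word 1.
(The other dependency links word 7 to a gap after word 11.)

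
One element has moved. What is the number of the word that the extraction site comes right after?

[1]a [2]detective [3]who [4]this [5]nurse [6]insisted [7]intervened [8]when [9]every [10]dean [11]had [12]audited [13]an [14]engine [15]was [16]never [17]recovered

The displaced element is "a detective" (word 2).
It is linked across 1 clause boundary (Ø).
It functions as the subject of "intervened", so the gap sits immediately after word 6 ("insisted").
Base order: This nurse insisted a detective intervened when every dean had audited an engine.

6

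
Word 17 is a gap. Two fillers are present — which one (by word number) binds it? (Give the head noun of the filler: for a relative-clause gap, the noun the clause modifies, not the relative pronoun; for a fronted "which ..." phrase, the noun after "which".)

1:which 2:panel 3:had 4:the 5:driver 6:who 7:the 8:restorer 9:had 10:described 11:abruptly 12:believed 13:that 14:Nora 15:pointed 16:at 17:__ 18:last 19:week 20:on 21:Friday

The marked gap is the object of the preposition "at" of "pointed".
Its filler is the fronted wh-phrase "which panel", at word 2.
(The other dependency links word 5 to a gap after word 10.)

2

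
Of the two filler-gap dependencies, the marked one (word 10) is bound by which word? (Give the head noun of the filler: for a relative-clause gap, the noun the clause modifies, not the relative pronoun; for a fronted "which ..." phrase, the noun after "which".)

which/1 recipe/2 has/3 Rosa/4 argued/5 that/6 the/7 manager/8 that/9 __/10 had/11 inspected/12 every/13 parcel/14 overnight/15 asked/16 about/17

8

The marked gap is inside the relative clause, the subject of "inspected".
Its filler is the head noun "manager" (via "that"), at word 8.
(The other dependency links word 2 to a gap after word 17.)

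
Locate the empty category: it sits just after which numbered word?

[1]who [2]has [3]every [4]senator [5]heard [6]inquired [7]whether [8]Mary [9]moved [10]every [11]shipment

5

The displaced element is "who" (word 1).
It is linked across 1 clause boundary (Ø).
It functions as the subject of "inquired", so the gap sits immediately after word 5 ("heard").
Base order: Every senator has heard who inquired whether Mary moved every shipment.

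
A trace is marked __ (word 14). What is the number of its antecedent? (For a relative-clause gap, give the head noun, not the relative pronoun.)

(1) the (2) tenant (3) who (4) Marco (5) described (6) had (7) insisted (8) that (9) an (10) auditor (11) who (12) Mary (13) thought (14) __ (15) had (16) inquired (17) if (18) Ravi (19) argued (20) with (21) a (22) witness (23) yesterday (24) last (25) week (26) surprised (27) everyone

10

The gap at 14 is the subject of "inquired", inside a relative clause.
The relative pronoun is "who" (word 11); it is bound by the head noun immediately before it.
Its filler is the head noun "auditor", at word 10.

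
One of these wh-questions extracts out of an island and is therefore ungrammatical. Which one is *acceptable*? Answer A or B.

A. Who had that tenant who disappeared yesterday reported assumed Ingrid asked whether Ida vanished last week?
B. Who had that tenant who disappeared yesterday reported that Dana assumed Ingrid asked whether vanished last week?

A

In B, the wh-phrase is extracted from inside a wh-island (introduced by "whether"), which blocks movement.
In A, the extraction path crosses only that-complement boundaries, which are transparent.
So A is grammatical.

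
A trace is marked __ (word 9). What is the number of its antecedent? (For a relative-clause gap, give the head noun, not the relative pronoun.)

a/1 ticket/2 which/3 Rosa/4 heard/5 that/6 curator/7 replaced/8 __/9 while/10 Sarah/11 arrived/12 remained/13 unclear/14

The gap at 9 is the object of "replaced", inside a relative clause.
The relative pronoun is "which" (word 3); it is bound by the head noun immediately before it.
Its filler is the head noun "ticket", at word 2.

2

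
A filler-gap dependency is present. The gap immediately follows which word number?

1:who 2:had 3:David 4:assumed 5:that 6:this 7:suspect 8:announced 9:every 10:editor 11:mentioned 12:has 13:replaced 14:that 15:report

The displaced element is "who" (word 1).
It is linked across 3 clause boundaries (that → Ø → Ø).
It functions as the subject of "replaced", so the gap sits immediately after word 11 ("mentioned").
Base order: David had assumed that this suspect announced every editor mentioned who has replaced that report.

11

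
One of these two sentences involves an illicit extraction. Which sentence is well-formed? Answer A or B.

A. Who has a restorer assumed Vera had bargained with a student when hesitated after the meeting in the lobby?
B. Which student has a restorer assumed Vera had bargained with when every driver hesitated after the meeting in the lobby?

In A, the wh-phrase is extracted from inside an adjunct island (introduced by "when"), which blocks movement.
In B, the extraction path crosses only that-complement boundaries, which are transparent.
So B is grammatical.

B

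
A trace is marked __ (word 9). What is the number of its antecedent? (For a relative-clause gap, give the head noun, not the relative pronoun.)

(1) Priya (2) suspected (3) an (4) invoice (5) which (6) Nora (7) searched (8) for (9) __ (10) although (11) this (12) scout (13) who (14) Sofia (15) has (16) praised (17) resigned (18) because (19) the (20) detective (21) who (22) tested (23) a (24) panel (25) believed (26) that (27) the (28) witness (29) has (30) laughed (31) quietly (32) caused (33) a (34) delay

The gap at 9 is the prepositional object of "searched", inside a relative clause.
The relative pronoun is "which" (word 5); it is bound by the head noun immediately before it.
Its filler is the head noun "invoice", at word 4.

4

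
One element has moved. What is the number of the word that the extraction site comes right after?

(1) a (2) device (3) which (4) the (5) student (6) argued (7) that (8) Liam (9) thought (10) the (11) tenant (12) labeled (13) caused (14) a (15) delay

12

The displaced element is "a device" (word 2).
It is linked across 2 clause boundaries (that → Ø).
It functions as the direct object of "labeled", so the gap sits immediately after word 12 ("labeled").
Base order: The student argued that Liam thought the tenant labeled a device.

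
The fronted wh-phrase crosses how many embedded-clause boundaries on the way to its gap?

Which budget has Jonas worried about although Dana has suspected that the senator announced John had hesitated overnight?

"which budget" originates inside the matrix clause — no clause boundary is crossed.

0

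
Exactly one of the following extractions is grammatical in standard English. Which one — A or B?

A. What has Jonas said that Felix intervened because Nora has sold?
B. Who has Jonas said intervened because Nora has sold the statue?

In A, the wh-phrase is extracted from inside an adjunct island (introduced by "because"), which blocks movement.
In B, the extraction path crosses only that-complement boundaries, which are transparent.
So B is grammatical.

B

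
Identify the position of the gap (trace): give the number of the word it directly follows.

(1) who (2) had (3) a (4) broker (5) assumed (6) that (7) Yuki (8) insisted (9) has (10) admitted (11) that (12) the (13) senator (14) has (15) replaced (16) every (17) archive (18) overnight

The displaced element is "who" (word 1).
It is linked across 2 clause boundaries (that → Ø).
It functions as the subject of "admitted", so the gap sits immediately after word 8 ("insisted").
Base order: A broker had assumed that Yuki insisted that who has admitted that the senator has replaced every archive overnight.

8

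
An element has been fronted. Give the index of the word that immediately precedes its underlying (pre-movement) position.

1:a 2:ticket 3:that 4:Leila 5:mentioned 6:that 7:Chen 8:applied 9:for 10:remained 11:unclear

The displaced element is "a ticket" (word 2).
It is linked across 1 clause boundary (that).
It functions as the object of the preposition "for" of "applied", so the gap sits immediately after word 9 ("for").
Base order: Leila mentioned that Chen applied for a ticket.

9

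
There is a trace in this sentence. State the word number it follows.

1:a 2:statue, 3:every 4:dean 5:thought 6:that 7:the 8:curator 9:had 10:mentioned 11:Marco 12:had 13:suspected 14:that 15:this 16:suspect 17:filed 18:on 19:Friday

The displaced element is "a statue" (word 2).
It is linked across 3 clause boundaries (that → Ø → that).
It functions as the direct object of "filed", so the gap sits immediately after word 17 ("filed").
Base order: Every dean thought that the curator had mentioned Marco had suspected that this suspect filed a statue on Friday.

17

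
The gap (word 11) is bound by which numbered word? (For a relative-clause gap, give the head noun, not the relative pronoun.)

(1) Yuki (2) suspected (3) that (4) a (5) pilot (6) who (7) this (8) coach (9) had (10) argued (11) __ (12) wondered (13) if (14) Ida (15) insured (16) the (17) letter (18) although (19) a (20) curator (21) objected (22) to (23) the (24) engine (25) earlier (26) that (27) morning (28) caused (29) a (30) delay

5

The gap at 11 is the subject of "wondered", inside a relative clause.
The relative pronoun is "who" (word 6); it is bound by the head noun immediately before it.
Its filler is the head noun "pilot", at word 5.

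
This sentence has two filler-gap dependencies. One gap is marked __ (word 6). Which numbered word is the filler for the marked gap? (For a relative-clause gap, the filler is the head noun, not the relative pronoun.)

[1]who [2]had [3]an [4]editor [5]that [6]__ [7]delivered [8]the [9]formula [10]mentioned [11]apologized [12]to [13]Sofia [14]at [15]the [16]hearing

4

The marked gap is inside the relative clause, the subject of "delivered".
Its filler is the head noun "editor" (via "that"), at word 4.
(The other dependency links word 1 to a gap after word 10.)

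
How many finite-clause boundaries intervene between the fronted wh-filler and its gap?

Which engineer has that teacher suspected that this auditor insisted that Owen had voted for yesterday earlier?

2

"which engineer" is extracted from the PP object of "voted".
Boundaries crossed, outermost first: [that], [that] — 2 in total.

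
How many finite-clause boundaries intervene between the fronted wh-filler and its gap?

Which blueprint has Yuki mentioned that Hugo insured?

1

"which blueprint" is extracted from the object of "insured".
Boundaries crossed, outermost first: [that] — 1 in total.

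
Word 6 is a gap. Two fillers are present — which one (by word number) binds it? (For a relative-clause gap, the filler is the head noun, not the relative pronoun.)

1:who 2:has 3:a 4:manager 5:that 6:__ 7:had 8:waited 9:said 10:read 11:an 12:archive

The marked gap is inside the relative clause, the subject of "waited".
Its filler is the head noun "manager" (via "that"), at word 4.
(The other dependency links word 1 to a gap after word 9.)

4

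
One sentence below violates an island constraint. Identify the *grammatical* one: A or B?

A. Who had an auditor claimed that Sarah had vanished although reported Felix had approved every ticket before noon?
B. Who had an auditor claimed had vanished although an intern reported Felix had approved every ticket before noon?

In A, the wh-phrase is extracted from inside an adjunct island (introduced by "although"), which blocks movement.
In B, the extraction path crosses only that-complement boundaries, which are transparent.
So B is grammatical.

B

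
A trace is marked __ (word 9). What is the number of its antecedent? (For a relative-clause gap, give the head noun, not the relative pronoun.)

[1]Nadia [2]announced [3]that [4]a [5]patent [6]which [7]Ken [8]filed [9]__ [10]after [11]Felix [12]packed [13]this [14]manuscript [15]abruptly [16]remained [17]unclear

5

The gap at 9 is the object of "filed", inside a relative clause.
The relative pronoun is "which" (word 6); it is bound by the head noun immediately before it.
Its filler is the head noun "patent", at word 5.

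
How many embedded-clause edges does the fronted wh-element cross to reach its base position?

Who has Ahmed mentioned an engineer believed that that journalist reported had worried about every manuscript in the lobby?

"who" is extracted from the subject of "worried".
Boundaries crossed, outermost first: [Ø], [that], [Ø] — 3 in total.

3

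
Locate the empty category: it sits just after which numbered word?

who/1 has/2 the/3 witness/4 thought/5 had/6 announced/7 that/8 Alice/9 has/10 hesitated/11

The displaced element is "who" (word 1).
It is linked across 1 clause boundary (Ø).
It functions as the subject of "announced", so the gap sits immediately after word 5 ("thought").
Base order: The witness has thought who had announced that Alice has hesitated.

5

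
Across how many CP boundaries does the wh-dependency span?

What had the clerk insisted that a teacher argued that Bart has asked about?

"what" is extracted from the PP object of "asked".
Boundaries crossed, outermost first: [that], [that] — 2 in total.

2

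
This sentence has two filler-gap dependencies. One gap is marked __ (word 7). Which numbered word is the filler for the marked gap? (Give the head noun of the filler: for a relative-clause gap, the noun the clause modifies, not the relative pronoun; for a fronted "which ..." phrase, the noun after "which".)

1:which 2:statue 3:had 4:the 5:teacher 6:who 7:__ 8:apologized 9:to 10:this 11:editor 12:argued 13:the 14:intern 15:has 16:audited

The marked gap is inside the relative clause, the subject of "apologized".
Its filler is the head noun "teacher" (via "who"), at word 5.
(The other dependency links word 2 to a gap after word 16.)

5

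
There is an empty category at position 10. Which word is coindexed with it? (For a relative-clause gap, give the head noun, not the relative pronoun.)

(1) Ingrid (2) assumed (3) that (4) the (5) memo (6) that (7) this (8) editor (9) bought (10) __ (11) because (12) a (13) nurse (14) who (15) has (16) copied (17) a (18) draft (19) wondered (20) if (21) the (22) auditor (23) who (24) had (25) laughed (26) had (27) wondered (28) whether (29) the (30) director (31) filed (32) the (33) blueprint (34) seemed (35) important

5

The gap at 10 is the object of "bought", inside a relative clause.
The relative pronoun is "that" (word 6); it is bound by the head noun immediately before it.
Its filler is the head noun "memo", at word 5.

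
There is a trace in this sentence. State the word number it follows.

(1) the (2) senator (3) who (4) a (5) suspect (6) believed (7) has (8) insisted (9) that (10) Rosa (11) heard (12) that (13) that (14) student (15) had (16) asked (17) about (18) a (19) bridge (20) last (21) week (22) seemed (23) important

The displaced element is "the senator" (word 2).
It is linked across 1 clause boundary (Ø).
It functions as the subject of "insisted", so the gap sits immediately after word 6 ("believed").
Base order: A suspect believed that the senator has insisted that Rosa heard that that student had asked about a bridge last week.

6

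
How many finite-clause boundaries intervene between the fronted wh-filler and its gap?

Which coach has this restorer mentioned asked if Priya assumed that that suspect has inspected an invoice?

1

"which coach" is extracted from the subject of "asked".
Boundaries crossed, outermost first: [Ø] — 1 in total.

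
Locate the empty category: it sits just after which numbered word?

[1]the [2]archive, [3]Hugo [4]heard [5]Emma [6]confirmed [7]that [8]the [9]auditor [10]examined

10

The displaced element is "the archive" (word 2).
It is linked across 2 clause boundaries (Ø → that).
It functions as the direct object of "examined", so the gap sits immediately after word 10 ("examined").
Base order: Hugo heard Emma confirmed that the auditor examined the archive.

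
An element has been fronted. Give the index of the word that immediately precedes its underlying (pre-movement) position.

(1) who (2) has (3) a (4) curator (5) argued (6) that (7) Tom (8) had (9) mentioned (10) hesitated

9

The displaced element is "who" (word 1).
It is linked across 2 clause boundaries (that → Ø).
It functions as the subject of "hesitated", so the gap sits immediately after word 9 ("mentioned").
Base order: A curator has argued that Tom had mentioned that who hesitated.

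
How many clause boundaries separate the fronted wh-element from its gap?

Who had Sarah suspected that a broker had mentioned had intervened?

"who" is extracted from the subject of "intervened".
Boundaries crossed, outermost first: [that], [Ø] — 2 in total.

2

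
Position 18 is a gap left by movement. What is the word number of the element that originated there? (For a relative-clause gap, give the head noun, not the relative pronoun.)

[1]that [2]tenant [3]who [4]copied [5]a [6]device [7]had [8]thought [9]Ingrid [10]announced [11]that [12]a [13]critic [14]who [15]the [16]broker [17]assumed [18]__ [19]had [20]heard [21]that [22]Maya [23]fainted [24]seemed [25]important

13

The gap at 18 is the subject of "heard", inside a relative clause.
The relative pronoun is "who" (word 14); it is bound by the head noun immediately before it.
Its filler is the head noun "critic", at word 13.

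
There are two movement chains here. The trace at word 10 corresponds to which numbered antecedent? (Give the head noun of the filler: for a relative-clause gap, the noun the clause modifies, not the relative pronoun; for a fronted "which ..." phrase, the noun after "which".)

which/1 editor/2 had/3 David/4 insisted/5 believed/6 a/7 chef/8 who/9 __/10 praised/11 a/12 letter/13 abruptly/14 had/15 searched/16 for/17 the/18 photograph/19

8

The marked gap is inside the relative clause, the subject of "praised".
Its filler is the head noun "chef" (via "who"), at word 8.
(The other dependency links word 2 to a gap after word 5.)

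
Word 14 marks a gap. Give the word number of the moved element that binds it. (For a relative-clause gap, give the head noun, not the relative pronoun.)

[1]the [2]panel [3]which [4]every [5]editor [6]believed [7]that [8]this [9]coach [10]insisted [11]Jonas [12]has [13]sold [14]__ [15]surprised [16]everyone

The gap at 14 is the object of "sold", inside a relative clause.
The relative pronoun is "which" (word 3); it is bound by the head noun immediately before it.
Its filler is the head noun "panel", at word 2.

2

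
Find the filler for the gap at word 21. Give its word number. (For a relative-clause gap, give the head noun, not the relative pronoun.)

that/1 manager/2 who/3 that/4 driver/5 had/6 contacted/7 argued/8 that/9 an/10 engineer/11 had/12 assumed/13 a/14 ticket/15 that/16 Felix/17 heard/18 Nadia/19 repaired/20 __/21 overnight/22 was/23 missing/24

15

The gap at 21 is the object of "repaired", inside a relative clause.
The relative pronoun is "that" (word 16); it is bound by the head noun immediately before it.
Its filler is the head noun "ticket", at word 15.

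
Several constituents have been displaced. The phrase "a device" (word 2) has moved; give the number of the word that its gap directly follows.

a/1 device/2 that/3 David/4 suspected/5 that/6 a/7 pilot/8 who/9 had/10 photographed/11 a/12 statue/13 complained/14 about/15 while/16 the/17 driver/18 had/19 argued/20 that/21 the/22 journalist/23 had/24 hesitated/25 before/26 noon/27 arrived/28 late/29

The displaced element is "a device" (word 2).
It is linked across 1 clause boundary (that).
It functions as the object of the preposition "about" of "complained", so the gap sits immediately after word 15 ("about").
Base order: David suspected that a pilot who had photographed a statue complained about a device while the driver had argued that the journalist had hesitated before noon.

15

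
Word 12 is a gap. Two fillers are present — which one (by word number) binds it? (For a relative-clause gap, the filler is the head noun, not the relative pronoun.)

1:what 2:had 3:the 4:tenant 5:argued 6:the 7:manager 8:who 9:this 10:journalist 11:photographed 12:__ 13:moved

7

The marked gap is inside the relative clause, the direct object of "photographed".
Its filler is the head noun "manager" (via "who"), at word 7.
(The other dependency links word 1 to a gap after word 13.)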